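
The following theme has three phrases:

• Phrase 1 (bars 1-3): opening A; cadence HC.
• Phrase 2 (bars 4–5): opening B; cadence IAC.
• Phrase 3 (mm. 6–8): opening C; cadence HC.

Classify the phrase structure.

The final phrase closes with a half cadence, which is not stronger than the preceding imperfect authentic cadence; the 3 phrases lack an overall antecedent–consequent design and so form a phrase group.

phrase group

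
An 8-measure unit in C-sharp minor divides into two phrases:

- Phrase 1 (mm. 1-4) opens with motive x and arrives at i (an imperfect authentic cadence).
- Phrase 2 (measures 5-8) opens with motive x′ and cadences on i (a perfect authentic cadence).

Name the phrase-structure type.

parallel period

Phrase 1 ends with an imperfect authentic cadence (weaker) and phrase 2 with a perfect authentic cadence (stronger): antecedent + consequent = a period.
The two phrases open with the same material (x / x′), so the period is parallel.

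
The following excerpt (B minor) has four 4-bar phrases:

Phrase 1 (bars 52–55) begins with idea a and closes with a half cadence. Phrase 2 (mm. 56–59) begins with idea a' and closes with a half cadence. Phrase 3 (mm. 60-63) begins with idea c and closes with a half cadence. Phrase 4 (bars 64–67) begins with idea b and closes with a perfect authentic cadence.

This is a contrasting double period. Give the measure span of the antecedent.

measures 52–59

In a double period the first pair of phrases (ending half cadence) is the large antecedent and the second pair (ending perfect authentic cadence) is the large consequent; the antecedent is measures 52–59.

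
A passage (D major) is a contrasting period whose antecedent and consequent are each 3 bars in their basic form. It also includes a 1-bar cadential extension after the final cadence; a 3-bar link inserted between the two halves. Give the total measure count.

Basic contrasting period: 3 + 3 = 6 bars.
6 (basic form) + 1 (cadential extension) + 3 (link) = 10.

10 measures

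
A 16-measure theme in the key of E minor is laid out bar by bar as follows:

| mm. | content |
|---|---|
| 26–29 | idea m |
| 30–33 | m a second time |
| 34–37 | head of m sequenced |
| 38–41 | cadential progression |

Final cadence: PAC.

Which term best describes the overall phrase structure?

Basic idea (measures 26-29) + its repetition (bars 30–33) form the presentation; fragmentation and cadence (bars 34-41) form the continuation — the 16-bar whole is a sentence.

sentence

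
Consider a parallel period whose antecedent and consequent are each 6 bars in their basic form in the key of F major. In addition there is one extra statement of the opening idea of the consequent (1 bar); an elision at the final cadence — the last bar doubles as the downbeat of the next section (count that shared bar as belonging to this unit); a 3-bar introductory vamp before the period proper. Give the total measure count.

Basic parallel period: 6 + 6 = 12 bars.
12 (basic form) + 1 (extra statement) + 3 (introduction) = 16.
The elision shares a bar with the next section but does not change this unit's count.

16 measures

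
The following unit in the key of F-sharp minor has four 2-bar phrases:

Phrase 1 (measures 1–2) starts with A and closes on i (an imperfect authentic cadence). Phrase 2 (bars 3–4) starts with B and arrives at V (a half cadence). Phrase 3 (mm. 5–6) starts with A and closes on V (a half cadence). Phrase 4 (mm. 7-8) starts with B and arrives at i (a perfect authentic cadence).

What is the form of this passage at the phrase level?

Four phrases in two halves: the first half (mm. 1-4) ends with a half cadence, the second (measures 5-8) with a perfect authentic cadence — a large antecedent–consequent pair, i.e. a double period.
Phrase 3 begins with the same material as phrase 1, making it parallel.

parallel double period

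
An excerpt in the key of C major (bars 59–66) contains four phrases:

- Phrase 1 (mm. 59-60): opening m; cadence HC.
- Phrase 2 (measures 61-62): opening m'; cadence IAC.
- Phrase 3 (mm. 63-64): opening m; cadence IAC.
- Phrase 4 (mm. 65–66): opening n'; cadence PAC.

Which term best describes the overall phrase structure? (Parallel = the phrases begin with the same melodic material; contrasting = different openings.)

parallel double period

Four phrases in two halves: the first half (bars 59–62) ends with an imperfect authentic cadence, the second (measures 63–66) with a perfect authentic cadence — a large antecedent–consequent pair, i.e. a double period.
Phrase 3 begins with the same material as phrase 1, making it parallel.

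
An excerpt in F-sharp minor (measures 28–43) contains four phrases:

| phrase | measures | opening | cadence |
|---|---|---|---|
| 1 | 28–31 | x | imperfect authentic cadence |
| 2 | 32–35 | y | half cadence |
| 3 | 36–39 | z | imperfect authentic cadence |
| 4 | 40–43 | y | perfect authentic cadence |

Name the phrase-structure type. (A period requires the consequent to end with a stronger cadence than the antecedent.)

Four phrases in two halves: the first half (bars 28–35) ends with a half cadence, the second (mm. 36–43) with a perfect authentic cadence — a large antecedent–consequent pair, i.e. a double period.
Phrase 3 begins with different material from phrase 1, making it contrasting.

contrasting double period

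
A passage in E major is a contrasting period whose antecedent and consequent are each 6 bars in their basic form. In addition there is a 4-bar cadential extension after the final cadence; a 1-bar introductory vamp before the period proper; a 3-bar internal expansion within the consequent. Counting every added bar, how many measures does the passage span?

20 measures

Basic contrasting period: 6 + 6 = 12 bars.
12 (basic form) + 4 (cadential extension) + 1 (introduction) + 3 (internal expansion) = 20.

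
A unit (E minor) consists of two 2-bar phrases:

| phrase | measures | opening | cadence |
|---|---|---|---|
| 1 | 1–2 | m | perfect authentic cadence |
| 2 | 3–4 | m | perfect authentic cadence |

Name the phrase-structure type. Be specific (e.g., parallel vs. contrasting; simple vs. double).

repeated phrase

Both phrases have the same opening (m) and the same cadence (perfect authentic cadence): the second is a restatement, not a consequent, so this is a repeated phrase rather than a period.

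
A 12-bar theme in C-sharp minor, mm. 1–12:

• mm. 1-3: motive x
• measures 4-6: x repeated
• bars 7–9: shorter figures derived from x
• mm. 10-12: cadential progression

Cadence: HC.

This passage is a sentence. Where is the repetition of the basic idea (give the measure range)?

The presentation of a sentence is the basic idea (measures 1-3) plus its repetition (measures 4–6); the repetition of the basic idea is therefore mm. 4-6.

measures 4–6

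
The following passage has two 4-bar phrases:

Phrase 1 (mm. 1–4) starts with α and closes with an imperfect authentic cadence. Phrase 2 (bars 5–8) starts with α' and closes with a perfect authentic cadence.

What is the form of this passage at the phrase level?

parallel period

Phrase 1 ends with an imperfect authentic cadence (weaker) and phrase 2 with a perfect authentic cadence (stronger): antecedent + consequent = a period.
The two phrases open with the same material (α / α'), so the period is parallel.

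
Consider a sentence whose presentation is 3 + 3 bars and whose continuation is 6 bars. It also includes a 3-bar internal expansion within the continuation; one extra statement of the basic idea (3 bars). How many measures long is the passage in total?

18 measures

Basic sentence: 3 + 3 + 6 = 12 bars.
12 (basic form) + 3 (internal expansion) + 3 (extra statement) = 18.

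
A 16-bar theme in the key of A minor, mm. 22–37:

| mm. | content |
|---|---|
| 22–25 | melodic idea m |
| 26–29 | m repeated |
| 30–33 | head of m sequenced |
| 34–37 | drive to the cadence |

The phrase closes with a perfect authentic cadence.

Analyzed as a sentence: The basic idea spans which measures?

measures 22–25

The presentation of a sentence is the basic idea (measures 22–25) plus its repetition (mm. 26–29); the basic idea is therefore bars 22–25.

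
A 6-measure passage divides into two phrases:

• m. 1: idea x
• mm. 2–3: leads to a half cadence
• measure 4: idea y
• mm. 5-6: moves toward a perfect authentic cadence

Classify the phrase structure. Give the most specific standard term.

Phrase 1 ends with a half cadence (weaker) and phrase 2 with a perfect authentic cadence (stronger): antecedent + consequent = a period.
The two phrases open with different material (x / y), so the period is contrasting.

contrasting period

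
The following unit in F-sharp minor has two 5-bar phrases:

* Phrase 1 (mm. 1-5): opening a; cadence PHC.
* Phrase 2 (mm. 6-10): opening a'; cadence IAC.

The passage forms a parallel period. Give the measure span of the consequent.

measures 6–10

The antecedent is the phrase ending with the weaker cadence (Phrygian half cadence, phrase 1) and the consequent the one ending more conclusively (imperfect authentic cadence, phrase 2); the consequent is mm. 6–10.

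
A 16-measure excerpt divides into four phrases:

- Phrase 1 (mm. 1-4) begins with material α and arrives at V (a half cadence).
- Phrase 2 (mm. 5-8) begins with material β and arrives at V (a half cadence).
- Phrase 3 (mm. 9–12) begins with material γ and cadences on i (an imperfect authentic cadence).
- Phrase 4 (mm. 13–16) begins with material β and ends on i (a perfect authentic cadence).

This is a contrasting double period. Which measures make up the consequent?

In a double period the first pair of phrases (ending half cadence) is the large antecedent and the second pair (ending perfect authentic cadence) is the large consequent; the consequent is measures 9–16.

measures 9–16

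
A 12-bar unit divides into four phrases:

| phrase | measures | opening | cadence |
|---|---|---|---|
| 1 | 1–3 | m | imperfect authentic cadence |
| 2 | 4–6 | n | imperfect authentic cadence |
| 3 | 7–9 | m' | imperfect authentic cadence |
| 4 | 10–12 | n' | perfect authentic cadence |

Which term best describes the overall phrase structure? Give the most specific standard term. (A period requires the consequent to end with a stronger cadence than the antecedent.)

Four phrases in two halves: the first half (measures 1-6) ends with an imperfect authentic cadence, the second (mm. 7-12) with a perfect authentic cadence — a large antecedent–consequent pair, i.e. a double period.
Phrase 3 begins with the same material as phrase 1, making it parallel.

parallel double period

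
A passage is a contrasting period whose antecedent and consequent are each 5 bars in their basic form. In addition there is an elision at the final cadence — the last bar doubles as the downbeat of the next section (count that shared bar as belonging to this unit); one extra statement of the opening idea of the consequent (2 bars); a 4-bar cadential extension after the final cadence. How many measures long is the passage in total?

Basic contrasting period: 5 + 5 = 10 bars.
10 (basic form) + 2 (extra statement) + 4 (cadential extension) = 16.
The elision shares a bar with the next section but does not change this unit's count.

16 measures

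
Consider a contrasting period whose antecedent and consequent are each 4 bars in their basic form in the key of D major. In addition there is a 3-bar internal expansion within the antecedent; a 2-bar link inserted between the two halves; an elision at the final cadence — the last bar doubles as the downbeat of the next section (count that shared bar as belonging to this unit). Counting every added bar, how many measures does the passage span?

Basic contrasting period: 4 + 4 = 8 bars.
8 (basic form) + 3 (internal expansion) + 2 (link) = 13.
The elision shares a bar with the next section but does not change this unit's count.

13 measures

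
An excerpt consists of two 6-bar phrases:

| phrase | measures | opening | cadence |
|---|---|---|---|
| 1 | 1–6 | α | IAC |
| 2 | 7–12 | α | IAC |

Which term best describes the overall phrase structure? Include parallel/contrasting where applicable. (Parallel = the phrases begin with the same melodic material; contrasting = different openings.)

Both phrases have the same opening (α) and the same cadence (imperfect authentic cadence): the second is a restatement, not a consequent, so this is a repeated phrase rather than a period.

repeated phrase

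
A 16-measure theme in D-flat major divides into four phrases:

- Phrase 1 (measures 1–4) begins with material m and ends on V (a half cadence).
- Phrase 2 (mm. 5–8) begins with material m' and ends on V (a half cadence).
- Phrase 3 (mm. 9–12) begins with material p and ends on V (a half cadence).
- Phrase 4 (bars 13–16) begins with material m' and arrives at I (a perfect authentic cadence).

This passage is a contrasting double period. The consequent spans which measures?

In a double period the four phrases pair into a large antecedent (phrases 1–2, ending half cadence) and a large consequent (phrases 3–4, ending perfect authentic cadence). The consequent spans bars 9-16.

measures 9–16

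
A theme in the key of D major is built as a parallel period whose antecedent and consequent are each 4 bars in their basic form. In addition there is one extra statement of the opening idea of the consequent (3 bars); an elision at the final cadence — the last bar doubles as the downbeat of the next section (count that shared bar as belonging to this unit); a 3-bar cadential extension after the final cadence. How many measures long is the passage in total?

Basic parallel period: 4 + 4 = 8 bars.
8 (basic form) + 3 (extra statement) + 3 (cadential extension) = 14.
The elision shares a bar with the next section but does not change this unit's count.

14 measures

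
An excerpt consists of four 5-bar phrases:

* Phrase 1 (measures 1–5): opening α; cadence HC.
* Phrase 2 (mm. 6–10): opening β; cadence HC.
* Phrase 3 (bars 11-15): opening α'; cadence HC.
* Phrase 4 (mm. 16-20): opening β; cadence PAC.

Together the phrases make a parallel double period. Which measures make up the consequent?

In a double period the first pair of phrases (ending half cadence) is the large antecedent and the second pair (ending perfect authentic cadence) is the large consequent; the consequent is measures 11–20.

measures 11–20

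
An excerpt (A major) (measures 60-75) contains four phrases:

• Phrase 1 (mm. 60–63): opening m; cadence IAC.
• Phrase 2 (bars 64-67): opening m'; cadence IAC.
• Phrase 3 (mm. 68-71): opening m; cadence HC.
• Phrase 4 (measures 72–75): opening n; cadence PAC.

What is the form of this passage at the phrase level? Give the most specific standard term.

parallel double period

Four phrases in two halves: the first half (mm. 60–67) ends with an imperfect authentic cadence, the second (measures 68–75) with a perfect authentic cadence — a large antecedent–consequent pair, i.e. a double period.
Phrase 3 begins with the same material as phrase 1, making it parallel.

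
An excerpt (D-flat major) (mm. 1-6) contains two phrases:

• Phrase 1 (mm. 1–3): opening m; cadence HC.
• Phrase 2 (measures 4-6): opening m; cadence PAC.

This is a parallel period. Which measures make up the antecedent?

measures 1–3

The phrase ending with the weaker cadence (half cadence) is the antecedent; the one ending more conclusively (perfect authentic cadence) is the consequent. The antecedent is measures 1–3.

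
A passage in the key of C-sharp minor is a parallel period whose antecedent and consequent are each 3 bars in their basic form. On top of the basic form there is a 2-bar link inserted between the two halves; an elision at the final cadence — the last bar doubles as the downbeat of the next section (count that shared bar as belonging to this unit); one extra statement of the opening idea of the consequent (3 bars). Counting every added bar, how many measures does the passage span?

11 measures

Basic parallel period: 3 + 3 = 6 bars.
6 (basic form) + 2 (link) + 3 (extra statement) = 11.
The elision shares a bar with the next section but does not change this unit's count.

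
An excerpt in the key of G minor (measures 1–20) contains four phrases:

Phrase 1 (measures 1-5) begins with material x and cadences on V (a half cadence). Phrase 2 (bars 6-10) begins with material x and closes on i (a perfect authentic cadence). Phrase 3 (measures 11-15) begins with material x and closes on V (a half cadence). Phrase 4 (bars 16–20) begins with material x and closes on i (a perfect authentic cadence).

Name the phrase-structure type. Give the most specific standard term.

The cadence pattern HC–PAC–HC–PAC is weak–strong twice, and phrases 3–4 restate phrases 1–2: a period heard twice, not a double period (which would end weakly at phrase 2).

repeated period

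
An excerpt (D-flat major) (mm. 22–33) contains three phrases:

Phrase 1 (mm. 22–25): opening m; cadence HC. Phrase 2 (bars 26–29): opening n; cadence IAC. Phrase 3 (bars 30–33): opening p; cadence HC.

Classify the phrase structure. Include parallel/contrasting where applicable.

phrase group

The final phrase closes with a half cadence, which is not stronger than the preceding imperfect authentic cadence; the 3 phrases lack an overall antecedent–consequent design and so form a phrase group.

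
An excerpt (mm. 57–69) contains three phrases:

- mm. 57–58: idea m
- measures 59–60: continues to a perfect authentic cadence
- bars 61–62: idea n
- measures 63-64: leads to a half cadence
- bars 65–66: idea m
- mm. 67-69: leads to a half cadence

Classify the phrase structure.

phrase group

The final phrase closes with a half cadence, which is not stronger than the preceding half cadence; the 3 phrases lack an overall antecedent–consequent design and so form a phrase group.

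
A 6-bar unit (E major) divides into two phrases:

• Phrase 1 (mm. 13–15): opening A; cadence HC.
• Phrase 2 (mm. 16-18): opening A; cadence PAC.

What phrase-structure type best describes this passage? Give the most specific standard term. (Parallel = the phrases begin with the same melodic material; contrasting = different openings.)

Phrase 1 ends with a half cadence (weaker) and phrase 2 with a perfect authentic cadence (stronger): antecedent + consequent = a period.
The two phrases open with the same material (A / A), so the period is parallel.

parallel period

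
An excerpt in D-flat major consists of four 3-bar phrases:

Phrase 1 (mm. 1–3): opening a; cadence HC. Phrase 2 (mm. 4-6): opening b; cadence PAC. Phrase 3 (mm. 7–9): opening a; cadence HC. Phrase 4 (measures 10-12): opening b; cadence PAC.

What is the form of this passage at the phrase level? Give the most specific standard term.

repeated period

The cadence pattern HC–PAC–HC–PAC is weak–strong twice, and phrases 3–4 restate phrases 1–2: a period heard twice, not a double period (which would end weakly at phrase 2).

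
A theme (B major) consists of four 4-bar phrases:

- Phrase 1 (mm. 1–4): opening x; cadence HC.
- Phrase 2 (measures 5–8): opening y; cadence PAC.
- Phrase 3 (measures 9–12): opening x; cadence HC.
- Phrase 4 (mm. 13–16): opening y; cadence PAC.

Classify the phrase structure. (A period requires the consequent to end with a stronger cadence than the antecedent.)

repeated period

The cadence pattern HC–PAC–HC–PAC is weak–strong twice, and phrases 3–4 restate phrases 1–2: a period heard twice, not a double period (which would end weakly at phrase 2).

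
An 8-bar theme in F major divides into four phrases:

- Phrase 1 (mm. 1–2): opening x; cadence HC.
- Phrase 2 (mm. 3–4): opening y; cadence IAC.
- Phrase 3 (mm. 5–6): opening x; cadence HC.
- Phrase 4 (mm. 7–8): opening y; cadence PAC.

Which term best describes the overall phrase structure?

Four phrases in two halves: the first half (mm. 1–4) ends with an imperfect authentic cadence, the second (mm. 5-8) with a perfect authentic cadence — a large antecedent–consequent pair, i.e. a double period.
Phrase 3 begins with the same material as phrase 1, making it parallel.

parallel double period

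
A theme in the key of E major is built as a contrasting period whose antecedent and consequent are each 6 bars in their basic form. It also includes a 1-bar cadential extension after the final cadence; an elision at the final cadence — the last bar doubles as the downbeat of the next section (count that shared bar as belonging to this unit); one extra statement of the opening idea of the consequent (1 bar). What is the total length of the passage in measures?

14 measures

Basic contrasting period: 6 + 6 = 12 bars.
12 (basic form) + 1 (cadential extension) + 1 (extra statement) = 14.
The elision shares a bar with the next section but does not change this unit's count.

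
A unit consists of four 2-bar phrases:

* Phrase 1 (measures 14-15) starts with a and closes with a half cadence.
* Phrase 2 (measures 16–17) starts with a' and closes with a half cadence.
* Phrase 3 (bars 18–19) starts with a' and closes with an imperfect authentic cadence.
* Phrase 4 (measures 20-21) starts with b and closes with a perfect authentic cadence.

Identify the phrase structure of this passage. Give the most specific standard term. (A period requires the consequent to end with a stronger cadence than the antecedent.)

Four phrases in two halves: the first half (mm. 14–17) ends with a half cadence, the second (measures 18-21) with a perfect authentic cadence — a large antecedent–consequent pair, i.e. a double period.
Phrase 3 begins with the same material as phrase 1, making it parallel.

parallel double period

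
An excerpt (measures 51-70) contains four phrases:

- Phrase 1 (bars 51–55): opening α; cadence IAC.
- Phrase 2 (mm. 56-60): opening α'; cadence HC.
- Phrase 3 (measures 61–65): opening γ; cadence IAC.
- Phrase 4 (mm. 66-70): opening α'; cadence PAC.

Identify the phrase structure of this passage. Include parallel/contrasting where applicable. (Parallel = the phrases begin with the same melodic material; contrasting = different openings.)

contrasting double period

Four phrases in two halves: the first half (mm. 51–60) ends with a half cadence, the second (mm. 61–70) with a perfect authentic cadence — a large antecedent–consequent pair, i.e. a double period.
Phrase 3 begins with different material from phrase 1, making it contrasting.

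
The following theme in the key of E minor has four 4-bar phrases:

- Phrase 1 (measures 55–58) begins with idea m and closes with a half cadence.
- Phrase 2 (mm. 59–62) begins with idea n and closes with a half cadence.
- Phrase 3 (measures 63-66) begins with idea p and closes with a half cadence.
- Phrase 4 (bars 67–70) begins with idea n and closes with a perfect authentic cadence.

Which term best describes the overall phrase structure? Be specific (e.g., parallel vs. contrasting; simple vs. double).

contrasting double period

Four phrases in two halves: the first half (mm. 55-62) ends with a half cadence, the second (bars 63–70) with a perfect authentic cadence — a large antecedent–consequent pair, i.e. a double period.
Phrase 3 begins with different material from phrase 1, making it contrasting.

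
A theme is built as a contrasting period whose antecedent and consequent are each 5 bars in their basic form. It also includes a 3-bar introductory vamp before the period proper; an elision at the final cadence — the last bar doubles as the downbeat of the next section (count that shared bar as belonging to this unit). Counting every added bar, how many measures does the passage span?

Basic contrasting period: 5 + 5 = 10 bars.
10 (basic form) + 3 (introduction) = 13.
The elision shares a bar with the next section but does not change this unit's count.

13 measures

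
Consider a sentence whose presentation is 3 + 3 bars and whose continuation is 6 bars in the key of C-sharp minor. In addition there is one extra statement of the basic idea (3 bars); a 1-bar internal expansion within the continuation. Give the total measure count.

16 measures

Basic sentence: 3 + 3 + 6 = 12 bars.
12 (basic form) + 3 (extra statement) + 1 (internal expansion) = 16.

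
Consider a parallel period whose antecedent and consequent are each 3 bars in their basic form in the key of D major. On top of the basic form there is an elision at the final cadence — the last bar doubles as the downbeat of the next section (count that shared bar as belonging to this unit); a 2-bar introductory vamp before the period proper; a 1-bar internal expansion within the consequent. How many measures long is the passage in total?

Basic parallel period: 3 + 3 = 6 bars.
6 (basic form) + 2 (introduction) + 1 (internal expansion) = 9.
The elision shares a bar with the next section but does not change this unit's count.

9 measures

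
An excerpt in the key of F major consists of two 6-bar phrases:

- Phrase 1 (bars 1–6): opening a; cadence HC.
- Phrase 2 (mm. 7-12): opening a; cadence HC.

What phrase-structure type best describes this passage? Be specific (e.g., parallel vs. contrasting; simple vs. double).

repeated phrase

Both phrases have the same opening (a) and the same cadence (half cadence): the second is a restatement, not a consequent, so this is a repeated phrase rather than a period.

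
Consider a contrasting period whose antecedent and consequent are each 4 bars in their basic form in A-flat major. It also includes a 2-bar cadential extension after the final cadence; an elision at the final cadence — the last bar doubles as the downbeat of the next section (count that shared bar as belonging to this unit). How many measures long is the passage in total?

10 measures

Basic contrasting period: 4 + 4 = 8 bars.
8 (basic form) + 2 (cadential extension) = 10.
The elision shares a bar with the next section but does not change this unit's count.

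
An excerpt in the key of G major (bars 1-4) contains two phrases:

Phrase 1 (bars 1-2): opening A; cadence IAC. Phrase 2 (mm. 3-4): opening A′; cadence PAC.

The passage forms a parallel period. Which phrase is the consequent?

The phrase ending with the weaker cadence (imperfect authentic cadence) is the antecedent; the one ending more conclusively (perfect authentic cadence) is the consequent. The consequent is phrase 2.

phrase 2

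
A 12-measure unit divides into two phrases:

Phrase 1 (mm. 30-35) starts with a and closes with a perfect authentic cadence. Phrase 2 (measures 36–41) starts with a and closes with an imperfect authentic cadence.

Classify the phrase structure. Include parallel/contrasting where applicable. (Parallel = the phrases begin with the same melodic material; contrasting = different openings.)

phrase group

The second phrase closes with an imperfect authentic cadence, which is not stronger than the first phrase's perfect authentic cadence; without a weak→strong cadential pair there is no antecedent–consequent relationship, so this is a phrase group rather than a period.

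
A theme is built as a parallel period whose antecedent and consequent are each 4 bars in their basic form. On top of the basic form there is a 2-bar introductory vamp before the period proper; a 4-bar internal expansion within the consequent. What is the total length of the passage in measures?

Basic parallel period: 4 + 4 = 8 bars.
8 (basic form) + 2 (introduction) + 4 (internal expansion) = 14.

14 measures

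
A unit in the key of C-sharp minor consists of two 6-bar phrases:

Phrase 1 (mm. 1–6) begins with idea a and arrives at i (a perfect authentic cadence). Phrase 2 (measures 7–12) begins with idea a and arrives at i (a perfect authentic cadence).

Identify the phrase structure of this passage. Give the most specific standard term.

repeated phrase

Both phrases have the same opening (a) and the same cadence (perfect authentic cadence): the second is a restatement, not a consequent, so this is a repeated phrase rather than a period.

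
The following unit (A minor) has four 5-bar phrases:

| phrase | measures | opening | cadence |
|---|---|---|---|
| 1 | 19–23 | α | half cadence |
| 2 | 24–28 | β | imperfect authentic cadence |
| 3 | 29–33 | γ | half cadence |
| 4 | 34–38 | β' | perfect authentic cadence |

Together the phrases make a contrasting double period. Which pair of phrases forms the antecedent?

phrases 1 and 2

In a double period the first pair of phrases (ending imperfect authentic cadence) is the large antecedent and the second pair (ending perfect authentic cadence) is the large consequent; the antecedent is phrases 1 and 2.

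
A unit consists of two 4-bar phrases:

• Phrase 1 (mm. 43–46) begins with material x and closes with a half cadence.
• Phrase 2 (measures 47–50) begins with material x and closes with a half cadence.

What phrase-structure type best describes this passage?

Both phrases have the same opening (x) and the same cadence (half cadence): the second is a restatement, not a consequent, so this is a repeated phrase rather than a period.

repeated phrase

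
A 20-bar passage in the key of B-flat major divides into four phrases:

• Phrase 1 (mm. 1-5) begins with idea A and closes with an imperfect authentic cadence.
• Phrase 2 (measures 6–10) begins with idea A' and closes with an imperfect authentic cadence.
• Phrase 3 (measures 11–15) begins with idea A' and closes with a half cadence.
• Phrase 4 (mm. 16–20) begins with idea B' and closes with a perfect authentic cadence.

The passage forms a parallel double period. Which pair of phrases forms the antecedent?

In a double period the first pair of phrases (ending imperfect authentic cadence) is the large antecedent and the second pair (ending perfect authentic cadence) is the large consequent; the antecedent is phrases 1 and 2.

phrases 1 and 2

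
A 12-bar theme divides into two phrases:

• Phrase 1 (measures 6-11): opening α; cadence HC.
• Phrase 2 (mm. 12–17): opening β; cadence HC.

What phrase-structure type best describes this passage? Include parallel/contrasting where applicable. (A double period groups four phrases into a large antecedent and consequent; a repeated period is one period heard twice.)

The second phrase closes with a half cadence, which is not stronger than the first phrase's half cadence; without a weak→strong cadential pair there is no antecedent–consequent relationship, so this is a phrase group rather than a period.

phrase group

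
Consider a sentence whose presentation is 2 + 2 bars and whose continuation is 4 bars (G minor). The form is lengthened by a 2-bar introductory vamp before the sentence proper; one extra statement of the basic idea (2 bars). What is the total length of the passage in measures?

12 measures

Basic sentence: 2 + 2 + 4 = 8 bars.
8 (basic form) + 2 (introduction) + 2 (extra statement) = 12.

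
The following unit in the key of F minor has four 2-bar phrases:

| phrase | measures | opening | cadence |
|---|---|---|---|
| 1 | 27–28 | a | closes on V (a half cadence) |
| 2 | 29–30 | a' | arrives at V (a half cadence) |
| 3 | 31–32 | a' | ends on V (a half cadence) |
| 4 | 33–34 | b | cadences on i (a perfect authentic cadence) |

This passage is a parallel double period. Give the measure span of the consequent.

measures 31–34

In a double period the four phrases pair into a large antecedent (phrases 1–2, ending half cadence) and a large consequent (phrases 3–4, ending perfect authentic cadence). The consequent spans mm. 31–34.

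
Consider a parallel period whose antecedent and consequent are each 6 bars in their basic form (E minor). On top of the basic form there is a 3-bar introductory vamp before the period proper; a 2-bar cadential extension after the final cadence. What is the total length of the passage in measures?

17 measures

Basic parallel period: 6 + 6 = 12 bars.
12 (basic form) + 3 (introduction) + 2 (cadential extension) = 17.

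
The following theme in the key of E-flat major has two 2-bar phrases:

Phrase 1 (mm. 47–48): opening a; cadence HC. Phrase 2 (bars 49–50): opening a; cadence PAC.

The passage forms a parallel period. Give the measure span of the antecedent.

measures 47–48

The phrase ending with the weaker cadence (half cadence) is the antecedent; the one ending more conclusively (perfect authentic cadence) is the consequent. The antecedent is measures 47–48.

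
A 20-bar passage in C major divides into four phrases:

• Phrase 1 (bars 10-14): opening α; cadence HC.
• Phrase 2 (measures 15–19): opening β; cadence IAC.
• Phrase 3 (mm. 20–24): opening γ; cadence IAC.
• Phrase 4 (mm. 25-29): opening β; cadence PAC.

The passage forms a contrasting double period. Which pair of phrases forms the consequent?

phrases 3 and 4

In a double period the first pair of phrases (ending imperfect authentic cadence) is the large antecedent and the second pair (ending perfect authentic cadence) is the large consequent; the consequent is phrases 3 and 4.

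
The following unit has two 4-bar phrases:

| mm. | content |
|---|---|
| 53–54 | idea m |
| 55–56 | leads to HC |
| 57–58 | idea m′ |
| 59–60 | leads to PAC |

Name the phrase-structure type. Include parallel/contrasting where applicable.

parallel period

Phrase 1 ends with a half cadence (weaker) and phrase 2 with a perfect authentic cadence (stronger): antecedent + consequent = a period.
The two phrases open with the same material (m / m′), so the period is parallel.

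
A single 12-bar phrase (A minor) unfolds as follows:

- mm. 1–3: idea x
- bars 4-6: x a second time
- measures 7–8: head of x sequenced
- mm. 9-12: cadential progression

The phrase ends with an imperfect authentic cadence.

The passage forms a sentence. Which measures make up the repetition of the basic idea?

The presentation of a sentence is the basic idea (mm. 1–3) plus its repetition (mm. 4–6); the repetition of the basic idea is therefore mm. 4–6.

measures 4–6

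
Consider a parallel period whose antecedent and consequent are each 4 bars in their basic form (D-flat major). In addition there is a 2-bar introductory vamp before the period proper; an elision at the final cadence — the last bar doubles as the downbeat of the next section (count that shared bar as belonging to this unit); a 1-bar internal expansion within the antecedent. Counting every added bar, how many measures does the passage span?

11 measures

Basic parallel period: 4 + 4 = 8 bars.
8 (basic form) + 2 (introduction) + 1 (internal expansion) = 11.
The elision shares a bar with the next section but does not change this unit's count.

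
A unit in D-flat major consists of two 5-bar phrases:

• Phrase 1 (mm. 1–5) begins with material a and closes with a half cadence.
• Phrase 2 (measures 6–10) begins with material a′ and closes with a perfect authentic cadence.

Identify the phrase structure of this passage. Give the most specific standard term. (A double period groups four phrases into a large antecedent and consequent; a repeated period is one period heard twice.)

Phrase 1 ends with a half cadence (weaker) and phrase 2 with a perfect authentic cadence (stronger): antecedent + consequent = a period.
The two phrases open with the same material (a / a′), so the period is parallel.

parallel period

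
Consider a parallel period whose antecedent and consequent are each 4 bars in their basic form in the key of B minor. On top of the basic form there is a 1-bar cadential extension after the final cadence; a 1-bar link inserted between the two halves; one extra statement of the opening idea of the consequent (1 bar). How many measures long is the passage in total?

Basic parallel period: 4 + 4 = 8 bars.
8 (basic form) + 1 (cadential extension) + 1 (link) + 1 (extra statement) = 11.

11 measures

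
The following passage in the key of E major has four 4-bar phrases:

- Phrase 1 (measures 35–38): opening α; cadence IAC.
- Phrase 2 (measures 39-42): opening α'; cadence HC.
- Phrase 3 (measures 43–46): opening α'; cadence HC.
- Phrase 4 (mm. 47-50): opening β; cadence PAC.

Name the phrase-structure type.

parallel double period

Four phrases in two halves: the first half (measures 35–42) ends with a half cadence, the second (mm. 43-50) with a perfect authentic cadence — a large antecedent–consequent pair, i.e. a double period.
Phrase 3 begins with the same material as phrase 1, making it parallel.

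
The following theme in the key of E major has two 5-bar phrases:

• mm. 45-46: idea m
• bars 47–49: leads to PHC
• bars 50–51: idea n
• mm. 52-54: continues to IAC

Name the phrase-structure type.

contrasting period

Phrase 1 ends with a Phrygian half cadence (weaker) and phrase 2 with an imperfect authentic cadence (stronger): antecedent + consequent = a period.
The two phrases open with different material (m / n), so the period is contrasting.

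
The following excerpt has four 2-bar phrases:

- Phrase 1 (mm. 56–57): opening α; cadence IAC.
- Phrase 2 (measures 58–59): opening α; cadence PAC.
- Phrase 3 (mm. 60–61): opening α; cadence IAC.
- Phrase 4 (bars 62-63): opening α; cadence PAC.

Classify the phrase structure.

repeated period

The cadence pattern IAC–PAC–IAC–PAC is weak–strong twice, and phrases 3–4 restate phrases 1–2: a period heard twice, not a double period (which would end weakly at phrase 2).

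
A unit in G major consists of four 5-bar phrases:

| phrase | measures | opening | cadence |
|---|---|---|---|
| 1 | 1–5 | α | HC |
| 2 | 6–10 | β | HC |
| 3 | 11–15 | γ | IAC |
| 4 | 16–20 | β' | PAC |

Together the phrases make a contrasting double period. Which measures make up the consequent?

measures 11–20

In a double period the first pair of phrases (ending half cadence) is the large antecedent and the second pair (ending perfect authentic cadence) is the large consequent; the consequent is measures 11–20.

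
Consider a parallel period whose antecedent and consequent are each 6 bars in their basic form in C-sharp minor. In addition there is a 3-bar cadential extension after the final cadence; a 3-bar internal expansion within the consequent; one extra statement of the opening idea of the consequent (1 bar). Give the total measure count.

Basic parallel period: 6 + 6 = 12 bars.
12 (basic form) + 3 (cadential extension) + 3 (internal expansion) + 1 (extra statement) = 19.

19 measures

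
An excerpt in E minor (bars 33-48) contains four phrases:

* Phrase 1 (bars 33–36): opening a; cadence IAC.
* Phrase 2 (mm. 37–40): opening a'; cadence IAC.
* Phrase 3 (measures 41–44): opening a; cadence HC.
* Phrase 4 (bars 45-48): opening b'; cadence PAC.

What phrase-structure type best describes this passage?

Four phrases in two halves: the first half (measures 33–40) ends with an imperfect authentic cadence, the second (bars 41-48) with a perfect authentic cadence — a large antecedent–consequent pair, i.e. a double period.
Phrase 3 begins with the same material as phrase 1, making it parallel.

parallel double period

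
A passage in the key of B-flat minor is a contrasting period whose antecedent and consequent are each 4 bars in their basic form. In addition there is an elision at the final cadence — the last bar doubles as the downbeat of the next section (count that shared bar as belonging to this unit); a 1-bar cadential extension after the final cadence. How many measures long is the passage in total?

9 measures

Basic contrasting period: 4 + 4 = 8 bars.
8 (basic form) + 1 (cadential extension) = 9.
The elision shares a bar with the next section but does not change this unit's count.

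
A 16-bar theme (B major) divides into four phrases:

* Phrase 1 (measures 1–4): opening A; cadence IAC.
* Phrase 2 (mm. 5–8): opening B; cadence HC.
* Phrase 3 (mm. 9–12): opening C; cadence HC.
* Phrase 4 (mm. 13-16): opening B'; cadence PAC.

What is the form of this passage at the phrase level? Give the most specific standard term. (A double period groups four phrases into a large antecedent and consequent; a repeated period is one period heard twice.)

contrasting double period

Four phrases in two halves: the first half (bars 1–8) ends with a half cadence, the second (mm. 9–16) with a perfect authentic cadence — a large antecedent–consequent pair, i.e. a double period.
Phrase 3 begins with different material from phrase 1, making it contrasting.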